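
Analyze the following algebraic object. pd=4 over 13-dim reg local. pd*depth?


pd+depth=13
depth=13-4=9
pd*depth=4*9=36


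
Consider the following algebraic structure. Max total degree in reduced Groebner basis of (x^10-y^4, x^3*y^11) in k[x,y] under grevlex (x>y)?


LT(f1)=x^10, LT(f2)=x^3y^11, lcm=x^10y^11
S(f1,f2) = y^11*f1 - x^7*f2 = -y^15
Reduced GB = {f1, f2, y^15}; degrees 10, 14, 15
Max = 15


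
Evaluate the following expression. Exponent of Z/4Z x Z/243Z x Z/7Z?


Exponent = lcm of the cyclic orders; pairwise coprime => product.
2^2*3^5*7^1=4*243*7=6804


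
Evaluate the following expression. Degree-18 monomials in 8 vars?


C(d+n-1,n-1)=C(25,7)=480700


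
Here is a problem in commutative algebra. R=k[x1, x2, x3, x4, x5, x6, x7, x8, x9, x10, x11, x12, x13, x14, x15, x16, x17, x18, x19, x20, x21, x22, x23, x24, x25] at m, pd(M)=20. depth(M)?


pd+depth=depth(R)=25
depth=25-20=5


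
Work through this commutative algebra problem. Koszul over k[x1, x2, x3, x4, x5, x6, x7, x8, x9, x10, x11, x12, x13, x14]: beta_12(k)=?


C(n,i)=C(14,12)=91


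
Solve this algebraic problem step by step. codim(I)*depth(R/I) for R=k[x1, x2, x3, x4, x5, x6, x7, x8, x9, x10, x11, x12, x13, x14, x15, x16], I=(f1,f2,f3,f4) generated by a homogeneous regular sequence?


codim=4, depth=dim(R/I)=16-4=12
Product=4*12=48


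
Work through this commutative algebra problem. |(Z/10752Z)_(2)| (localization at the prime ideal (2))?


2-primary part: 10752=2^9*21
Size=2^9=512


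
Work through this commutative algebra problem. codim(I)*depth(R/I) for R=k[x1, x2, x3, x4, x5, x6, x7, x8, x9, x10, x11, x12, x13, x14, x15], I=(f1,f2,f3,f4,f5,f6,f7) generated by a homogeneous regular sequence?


codim=7, depth=dim(R/I)=15-7=8
Product=7*8=56


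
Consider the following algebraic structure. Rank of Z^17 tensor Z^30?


rank(M(x)N) = rank(M)*rank(N)
17*30 = 510


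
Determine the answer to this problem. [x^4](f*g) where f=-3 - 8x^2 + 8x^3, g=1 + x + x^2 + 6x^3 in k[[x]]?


[x^4] = sum a_i*b_j, i+j=4
  -8*1=-8
  8*1=8
Sum=0


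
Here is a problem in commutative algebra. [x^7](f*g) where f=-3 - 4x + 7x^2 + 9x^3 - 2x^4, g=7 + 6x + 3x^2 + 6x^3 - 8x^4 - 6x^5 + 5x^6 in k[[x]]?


[x^7] = sum a_i*b_j, i+j=7
  -4*5=-20
  7*-6=-42
  9*-8=-72
  -2*6=-12
Sum=-146


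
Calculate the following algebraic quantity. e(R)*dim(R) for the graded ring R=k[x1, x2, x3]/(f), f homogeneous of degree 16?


e(R)=deg(f)=16, dim(R)=3-1=2
e*dim=16*2=32


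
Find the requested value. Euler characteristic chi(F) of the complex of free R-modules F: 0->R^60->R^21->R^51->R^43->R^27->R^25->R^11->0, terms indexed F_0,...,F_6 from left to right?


chi = sum (-1)^i * rank:
(-1)^0*60=60
(-1)^1*21=-21
(-1)^2*51=51
(-1)^3*43=-43
(-1)^4*27=27
(-1)^5*25=-25
(-1)^6*11=11
chi=60


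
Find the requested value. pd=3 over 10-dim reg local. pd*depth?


pd+depth=10
depth=10-3=7
pd*depth=3*7=21


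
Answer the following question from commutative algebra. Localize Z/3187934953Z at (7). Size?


7-primary part: 3187934953=7^9*79
Size=7^9=40353607


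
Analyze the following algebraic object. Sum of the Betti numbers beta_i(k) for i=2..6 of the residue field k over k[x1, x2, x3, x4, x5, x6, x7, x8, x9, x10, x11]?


Koszul resolution: beta_i(k)=C(n,i), n=11
C(11,2)=55, C(11,3)=165, C(11,4)=330, C(11,5)=462, C(11,6)=462
Sum=1474


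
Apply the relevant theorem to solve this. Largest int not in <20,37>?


gcd(20,37)=1 => F=ab-a-b=20*37-20-37=740-57=683


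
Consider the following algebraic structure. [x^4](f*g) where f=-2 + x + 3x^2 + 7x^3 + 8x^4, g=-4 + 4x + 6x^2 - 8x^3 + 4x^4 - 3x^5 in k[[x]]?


[x^4] = sum a_i*b_j, i+j=4
  -2*4=-8
  1*-8=-8
  3*6=18
  7*4=28
  8*-4=-32
Sum=-2


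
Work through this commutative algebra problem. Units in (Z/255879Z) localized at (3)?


Local ring = Z/19683Z.
phi(19683) = 3^8*(3-1) = 13122


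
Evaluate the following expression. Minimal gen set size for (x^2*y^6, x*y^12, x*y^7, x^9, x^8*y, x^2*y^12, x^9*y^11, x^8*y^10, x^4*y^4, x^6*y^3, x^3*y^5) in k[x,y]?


Remove redundant (divisible by others).
x^8*y^10 redundant.
x^9*y^11 redundant.
x^2*y^12 redundant.
x*y^12 redundant.
Min: x^9, x^8*y, x^6*y^3, x^4*y^4, x^3*y^5, x^2*y^6, x*y^7
Count=7


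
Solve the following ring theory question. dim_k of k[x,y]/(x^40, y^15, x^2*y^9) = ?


k[x,y]/I, I = (x^40, y^15, x^2*y^9)
Rect: 40x15=600. Corner: (40-2)x(15-9)=228.
dim = 600-228 = 372


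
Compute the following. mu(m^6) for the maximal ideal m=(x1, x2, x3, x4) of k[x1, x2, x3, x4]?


Graded Nakayama: mu(m^d) = dim_k (m^d/m^(d+1)) = #degree-6 monomials in 4 vars
C(n+d-1,d)=C(9,6)=84


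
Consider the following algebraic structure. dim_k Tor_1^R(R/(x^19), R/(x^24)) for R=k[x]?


Tor_1(R/I,R/J)=(I cap J)/IJ=(x^24)/(x^43)
dim=43-24=min(19,24)=19


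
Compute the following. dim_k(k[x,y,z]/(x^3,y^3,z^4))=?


Basis: x^iy^jz^k, i<3,j<3,k<4
3*3*4=36


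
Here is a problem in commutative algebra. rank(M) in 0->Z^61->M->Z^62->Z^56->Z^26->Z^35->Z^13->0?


Alt sum=0:
(-1)^0*61 + (-1)^1*? + (-1)^2*62 + (-1)^3*56 + (-1)^4*26 + (-1)^5*35 + (-1)^6*13=0
rank(M)=71


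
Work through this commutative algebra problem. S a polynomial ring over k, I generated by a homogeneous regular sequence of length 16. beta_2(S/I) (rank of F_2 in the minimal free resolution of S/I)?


Regular sequence => Koszul complex is the minimal free resolution.
Syz_1 minimally generated by Koszul relations f_i*e_j - f_j*e_i (i<j): mu(Syz_1) = beta_2 = C(m,2) = m(m-1)/2
m=16
16*15/2 = 120


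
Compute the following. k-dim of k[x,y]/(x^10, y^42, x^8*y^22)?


k[x,y]/I, I = (x^10, y^42, x^8*y^22)
Rect: 10x42=420. Corner: (10-8)x(42-22)=40.
dim = 420-40 = 380


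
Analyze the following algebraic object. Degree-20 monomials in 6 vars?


C(d+n-1,n-1)=C(25,5)=53130


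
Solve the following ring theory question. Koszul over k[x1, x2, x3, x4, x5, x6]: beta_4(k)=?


C(n,i)=C(6,4)=15


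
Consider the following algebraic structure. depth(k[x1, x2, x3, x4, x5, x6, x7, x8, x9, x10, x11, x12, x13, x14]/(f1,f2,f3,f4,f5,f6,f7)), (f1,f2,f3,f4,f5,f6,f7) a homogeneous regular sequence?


depth(R)=14
depth(R/I)=14-7=7


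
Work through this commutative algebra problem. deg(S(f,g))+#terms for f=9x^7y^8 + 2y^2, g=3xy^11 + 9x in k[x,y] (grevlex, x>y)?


LT(f)=9x^7y^8, LT(g)=3xy^11
lcm(LM)=x^7y^11
S(f,g) (scaled by 27 to clear denominators) = 3y^3*f - 9x^6*g = -81x^7 + 6y^5
2 terms, deg 7.
7+2=9


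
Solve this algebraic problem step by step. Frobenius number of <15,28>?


gcd(15,28)=1 => F=ab-a-b=15*28-15-28=420-43=377


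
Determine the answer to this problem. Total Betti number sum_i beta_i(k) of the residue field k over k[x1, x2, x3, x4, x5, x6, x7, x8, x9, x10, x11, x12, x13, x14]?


Koszul resolution: beta_i(k)=C(n,i), n=14
sum_i C(14,i) = 2^14 = 16384


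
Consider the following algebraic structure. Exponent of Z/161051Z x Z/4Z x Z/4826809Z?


Exponent = lcm of the cyclic orders; pairwise coprime => product.
11^5*2^2*13^6=161051*4*4826809=3109449665036


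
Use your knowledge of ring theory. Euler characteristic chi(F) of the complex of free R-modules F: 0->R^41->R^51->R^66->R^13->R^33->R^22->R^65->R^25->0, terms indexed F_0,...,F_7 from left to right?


chi = sum (-1)^i * rank:
(-1)^0*41=41
(-1)^1*51=-51
(-1)^2*66=66
(-1)^3*13=-13
(-1)^4*33=33
(-1)^5*22=-22
(-1)^6*65=65
(-1)^7*25=-25
chi=94


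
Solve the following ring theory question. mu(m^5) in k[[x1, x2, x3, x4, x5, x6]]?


C(n+d-1,d)=C(10,5)=252


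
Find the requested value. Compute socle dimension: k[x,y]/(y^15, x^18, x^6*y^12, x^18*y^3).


Socle = ann(m) = span of standard monomials u with x*u, y*u in I (staircase corners).
Redundant generators: x^18*y^3
Minimal generators: x^18, x^6*y^12, y^15
Corners: x^5y^14, x^17y^11
Socle dim=2


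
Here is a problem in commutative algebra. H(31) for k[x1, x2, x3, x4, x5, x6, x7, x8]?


C(d+n-1,n-1)=C(38,7)=12620256


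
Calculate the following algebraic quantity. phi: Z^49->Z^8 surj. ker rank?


rank(ker) = 49-8 = 41


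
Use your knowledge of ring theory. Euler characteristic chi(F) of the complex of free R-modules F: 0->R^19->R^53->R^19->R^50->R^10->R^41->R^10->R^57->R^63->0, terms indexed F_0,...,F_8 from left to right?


chi = sum (-1)^i * rank:
(-1)^0*19=19
(-1)^1*53=-53
(-1)^2*19=19
(-1)^3*50=-50
(-1)^4*10=10
(-1)^5*41=-41
(-1)^6*10=10
(-1)^7*57=-57
(-1)^8*63=63
chi=-80


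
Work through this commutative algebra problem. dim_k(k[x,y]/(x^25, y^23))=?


Basis: x^i*y^j, i<25, j<23
25*23=575


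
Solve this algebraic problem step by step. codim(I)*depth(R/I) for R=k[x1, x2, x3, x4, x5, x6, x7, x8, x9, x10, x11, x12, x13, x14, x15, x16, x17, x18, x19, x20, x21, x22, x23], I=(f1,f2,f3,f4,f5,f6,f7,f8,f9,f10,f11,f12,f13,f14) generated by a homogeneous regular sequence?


codim=14, depth=dim(R/I)=23-14=9
Product=14*9=126


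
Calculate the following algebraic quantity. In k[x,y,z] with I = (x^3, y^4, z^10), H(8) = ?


Need i<3, j<4, k<10 with i+j+k=8.
For each i, j ranges over max(0,8-i-9)..min(3,8-i):
  i=0: j in [0,3] -> 4
  i=1: j in [0,3] -> 4
  i=2: j in [0,3] -> 4
H(8) = 4+4+4 = 12


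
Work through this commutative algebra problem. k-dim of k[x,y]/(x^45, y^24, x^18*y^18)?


k[x,y]/I, I = (x^45, y^24, x^18*y^18)
Rect: 45x24=1080. Corner: (45-18)x(24-18)=162.
dim = 1080-162 = 918


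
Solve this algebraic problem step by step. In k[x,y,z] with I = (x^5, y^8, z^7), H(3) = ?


Need i<5, j<8, k<7 with i+j+k=3.
For each i, j ranges over max(0,3-i-6)..min(7,3-i):
  i=0: j in [0,3] -> 4
  i=1: j in [0,2] -> 3
  i=2: j in [0,1] -> 2
  i=3: j in [0,0] -> 1
H(3) = 4+3+2+1 = 10


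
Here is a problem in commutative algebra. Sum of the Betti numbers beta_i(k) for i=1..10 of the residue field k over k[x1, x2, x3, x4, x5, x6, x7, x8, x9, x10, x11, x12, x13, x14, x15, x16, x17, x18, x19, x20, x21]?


Koszul resolution: beta_i(k)=C(n,i), n=21
C(21,1)=21, C(21,2)=210, C(21,3)=1330, C(21,4)=5985, C(21,5)=20349, C(21,6)=54264, C(21,7)=116280, C(21,8)=203490, C(21,9)=293930, C(21,10)=352716
Sum=1048575


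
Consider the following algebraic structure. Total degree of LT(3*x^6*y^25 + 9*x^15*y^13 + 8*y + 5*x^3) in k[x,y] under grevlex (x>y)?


LT: 3*x^6*y^25
deg_x=6, deg_y=25
Total=6+25=31


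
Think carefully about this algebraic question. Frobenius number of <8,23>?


gcd(8,23)=1 => F=ab-a-b=8*23-8-23=184-31=153


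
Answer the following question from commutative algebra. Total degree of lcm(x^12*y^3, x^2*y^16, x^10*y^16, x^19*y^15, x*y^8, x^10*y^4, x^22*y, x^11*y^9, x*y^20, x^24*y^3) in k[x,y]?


lcm = componentwise max:
x: max(12,2,10,19,1,10,22,11,1,24)=24
y: max(3,16,16,15,8,4,1,9,20,3)=20
Total=24+20=44


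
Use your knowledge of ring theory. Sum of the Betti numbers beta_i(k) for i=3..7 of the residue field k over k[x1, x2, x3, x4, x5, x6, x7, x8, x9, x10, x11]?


Koszul resolution: beta_i(k)=C(n,i), n=11
C(11,3)=165, C(11,4)=330, C(11,5)=462, C(11,6)=462, C(11,7)=330
Sum=1749


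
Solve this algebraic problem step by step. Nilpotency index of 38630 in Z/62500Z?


38630^k mod 62500:
k=1: 38630
k=2: 26900
k=3: 22000
k=4: 47500
k=5: 50000
k=6: 0
First zero at k = 6


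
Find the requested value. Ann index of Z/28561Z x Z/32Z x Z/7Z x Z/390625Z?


Exponent = lcm of the cyclic orders; pairwise coprime => product.
13^4*2^5*7^1*5^8=28561*32*7*390625=2499087500000


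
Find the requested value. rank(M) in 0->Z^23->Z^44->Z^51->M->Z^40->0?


Alt sum=0:
(-1)^0*23 + (-1)^1*44 + (-1)^2*51 + (-1)^3*? + (-1)^4*40=0
rank(M)=70


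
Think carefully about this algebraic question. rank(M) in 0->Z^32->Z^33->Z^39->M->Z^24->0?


Alt sum=0:
(-1)^0*32 + (-1)^1*33 + (-1)^2*39 + (-1)^3*? + (-1)^4*24=0
rank(M)=62


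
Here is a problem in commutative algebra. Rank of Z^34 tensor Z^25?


rank(M(x)N) = rank(M)*rank(N)
34*25 = 850


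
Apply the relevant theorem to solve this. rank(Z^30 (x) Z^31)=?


rank(M(x)N) = rank(M)*rank(N)
30*31 = 930


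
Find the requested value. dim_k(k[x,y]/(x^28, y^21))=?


Basis: x^i*y^j, i<28, j<21
28*21=588


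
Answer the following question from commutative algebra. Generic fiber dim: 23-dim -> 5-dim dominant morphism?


dim(fiber)=dim(X)-dim(Y)=23-5=18


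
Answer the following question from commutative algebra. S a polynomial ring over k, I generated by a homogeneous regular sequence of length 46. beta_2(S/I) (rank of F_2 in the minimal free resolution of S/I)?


Regular sequence => Koszul complex is the minimal free resolution.
Syz_1 minimally generated by Koszul relations f_i*e_j - f_j*e_i (i<j): mu(Syz_1) = beta_2 = C(m,2) = m(m-1)/2
m=46
46*45/2 = 1035


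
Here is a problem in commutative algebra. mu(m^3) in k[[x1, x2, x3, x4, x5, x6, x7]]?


C(n+d-1,d)=C(9,3)=84


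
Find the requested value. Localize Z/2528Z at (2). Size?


2-primary part: 2528=2^5*79
Size=2^5=32


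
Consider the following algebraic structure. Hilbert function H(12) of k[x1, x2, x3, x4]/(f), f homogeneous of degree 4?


C(15,3)-C(11,3)=455-165=290


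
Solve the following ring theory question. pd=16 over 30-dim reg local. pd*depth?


pd+depth=30
depth=30-16=14
pd*depth=16*14=224


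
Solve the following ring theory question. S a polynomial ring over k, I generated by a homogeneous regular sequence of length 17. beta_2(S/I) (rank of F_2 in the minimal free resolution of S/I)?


Regular sequence => Koszul complex is the minimal free resolution.
Syz_1 minimally generated by Koszul relations f_i*e_j - f_j*e_i (i<j): mu(Syz_1) = beta_2 = C(m,2) = m(m-1)/2
m=17
17*16/2 = 136


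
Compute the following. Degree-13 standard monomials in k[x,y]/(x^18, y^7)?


k[x,y], I = (x^18, y^7), d = 13
Need i < 18 and d-i < 7.
Range: 7 <= i <= 13.
H(13) = 7


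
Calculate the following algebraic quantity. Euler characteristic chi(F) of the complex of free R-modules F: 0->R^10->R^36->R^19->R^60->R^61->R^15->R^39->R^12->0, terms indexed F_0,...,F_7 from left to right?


chi = sum (-1)^i * rank:
(-1)^0*10=10
(-1)^1*36=-36
(-1)^2*19=19
(-1)^3*60=-60
(-1)^4*61=61
(-1)^5*15=-15
(-1)^6*39=39
(-1)^7*12=-12
chi=6


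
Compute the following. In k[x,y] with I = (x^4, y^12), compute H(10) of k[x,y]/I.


k[x,y], I = (x^4, y^12), d = 10
Need i < 4 and d-i < 12.
Range: 0 <= i <= 3.
H(10) = 4


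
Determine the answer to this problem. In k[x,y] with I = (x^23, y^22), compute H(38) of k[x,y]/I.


k[x,y], I = (x^23, y^22), d = 38
Need i < 23 and d-i < 22.
Range: 17 <= i <= 22.
H(38) = 6


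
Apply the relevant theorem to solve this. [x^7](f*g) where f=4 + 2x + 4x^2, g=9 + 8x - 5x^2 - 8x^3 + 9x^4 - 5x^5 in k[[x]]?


[x^7] = sum a_i*b_j, i+j=7
  4*-5=-20
Sum=-20


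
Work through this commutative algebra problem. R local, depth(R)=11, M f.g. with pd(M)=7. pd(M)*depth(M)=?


pd+depth=11
depth=11-7=4
pd*depth=7*4=28


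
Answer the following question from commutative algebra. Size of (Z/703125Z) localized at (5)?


5-primary part: 703125=5^7*9
Size=5^7=78125


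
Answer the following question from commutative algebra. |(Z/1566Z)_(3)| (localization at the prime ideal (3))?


3-primary part: 1566=3^3*58
Size=3^3=27


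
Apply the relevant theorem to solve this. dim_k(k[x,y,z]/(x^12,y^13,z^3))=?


Basis: x^iy^jz^k, i<12,j<13,k<3
12*13*3=468


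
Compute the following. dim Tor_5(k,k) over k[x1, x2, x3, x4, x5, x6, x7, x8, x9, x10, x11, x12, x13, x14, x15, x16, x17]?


Koszul: C(n,i)=C(17,5)=6188


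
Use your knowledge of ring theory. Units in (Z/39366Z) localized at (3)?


Local ring = Z/19683Z.
phi(19683) = 3^8*(3-1) = 13122


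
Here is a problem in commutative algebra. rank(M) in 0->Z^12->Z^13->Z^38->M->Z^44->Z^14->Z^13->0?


Alt sum=0:
(-1)^0*12 + (-1)^1*13 + (-1)^2*38 + (-1)^3*? + (-1)^4*44 + (-1)^5*14 + (-1)^6*13=0
rank(M)=80


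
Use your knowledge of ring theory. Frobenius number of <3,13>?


gcd(3,13)=1 => F=ab-a-b=3*13-3-13=39-16=23


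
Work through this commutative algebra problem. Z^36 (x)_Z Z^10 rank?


rank(M(x)N) = rank(M)*rank(N)
36*10 = 360


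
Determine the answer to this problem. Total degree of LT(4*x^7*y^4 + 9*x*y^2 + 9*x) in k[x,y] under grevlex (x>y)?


LT: 4*x^7*y^4
deg_x=7, deg_y=4
Total=7+4=11


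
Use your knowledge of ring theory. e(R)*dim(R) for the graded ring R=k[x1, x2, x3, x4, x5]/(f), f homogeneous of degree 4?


e(R)=deg(f)=4, dim(R)=5-1=4
e*dim=4*4=16


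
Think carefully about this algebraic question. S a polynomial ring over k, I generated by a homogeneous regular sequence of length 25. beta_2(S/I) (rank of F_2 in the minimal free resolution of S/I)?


Regular sequence => Koszul complex is the minimal free resolution.
Syz_1 minimally generated by Koszul relations f_i*e_j - f_j*e_i (i<j): mu(Syz_1) = beta_2 = C(m,2) = m(m-1)/2
m=25
25*24/2 = 300


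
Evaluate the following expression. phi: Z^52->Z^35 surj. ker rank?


rank(ker) = 52-35 = 17


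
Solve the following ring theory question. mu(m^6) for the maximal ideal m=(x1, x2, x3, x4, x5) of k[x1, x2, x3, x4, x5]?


Graded Nakayama: mu(m^d) = dim_k (m^d/m^(d+1)) = #degree-6 monomials in 5 vars
C(n+d-1,d)=C(10,6)=210


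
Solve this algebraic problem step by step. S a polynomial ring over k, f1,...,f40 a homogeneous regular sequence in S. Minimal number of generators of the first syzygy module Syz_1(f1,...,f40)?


Regular sequence => Koszul complex is the minimal free resolution.
Syz_1 minimally generated by Koszul relations f_i*e_j - f_j*e_i (i<j): mu(Syz_1) = beta_2 = C(m,2) = m(m-1)/2
m=40
40*39/2 = 780


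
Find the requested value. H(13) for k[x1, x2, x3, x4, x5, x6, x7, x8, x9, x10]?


C(d+n-1,n-1)=C(22,9)=497420


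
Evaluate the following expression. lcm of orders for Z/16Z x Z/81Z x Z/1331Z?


Exponent = lcm of the cyclic orders; pairwise coprime => product.
2^4*3^4*11^3=16*81*1331=1724976


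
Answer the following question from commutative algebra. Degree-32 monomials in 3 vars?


C(d+n-1,n-1)=C(34,2)=561


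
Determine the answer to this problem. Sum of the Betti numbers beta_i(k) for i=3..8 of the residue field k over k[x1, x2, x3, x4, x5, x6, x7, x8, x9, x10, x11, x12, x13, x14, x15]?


Koszul resolution: beta_i(k)=C(n,i), n=15
C(15,3)=455, C(15,4)=1365, C(15,5)=3003, C(15,6)=5005, C(15,7)=6435, C(15,8)=6435
Sum=22698


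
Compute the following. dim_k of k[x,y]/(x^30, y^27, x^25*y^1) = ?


k[x,y]/I, I = (x^30, y^27, x^25*y^1)
Rect: 30x27=810. Corner: (30-25)x(27-1)=130.
dim = 810-130 = 680


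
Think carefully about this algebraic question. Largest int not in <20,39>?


gcd(20,39)=1 => F=ab-a-b=20*39-20-39=780-59=721


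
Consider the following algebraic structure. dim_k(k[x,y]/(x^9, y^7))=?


Basis: x^i*y^j, i<9, j<7
9*7=63


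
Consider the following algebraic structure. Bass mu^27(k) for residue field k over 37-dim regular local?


C(n,i)=C(37,27)=348330136


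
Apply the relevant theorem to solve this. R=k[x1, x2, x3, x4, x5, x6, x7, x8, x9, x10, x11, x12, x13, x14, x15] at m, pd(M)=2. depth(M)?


pd+depth=depth(R)=15
depth=15-2=13


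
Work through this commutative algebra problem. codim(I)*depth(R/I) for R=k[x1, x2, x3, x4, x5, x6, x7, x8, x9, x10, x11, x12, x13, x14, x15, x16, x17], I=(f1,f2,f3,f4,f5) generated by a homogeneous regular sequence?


codim=5, depth=dim(R/I)=17-5=12
Product=5*12=60


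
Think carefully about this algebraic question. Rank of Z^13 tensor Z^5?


rank(M(x)N) = rank(M)*rank(N)
13*5 = 65


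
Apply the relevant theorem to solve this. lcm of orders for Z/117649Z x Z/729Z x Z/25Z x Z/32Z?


Exponent = lcm of the cyclic orders; pairwise coprime => product.
7^6*3^6*5^2*2^5=117649*729*25*32=68612896800


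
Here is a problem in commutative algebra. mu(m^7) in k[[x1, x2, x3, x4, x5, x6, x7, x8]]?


C(n+d-1,d)=C(14,7)=3432


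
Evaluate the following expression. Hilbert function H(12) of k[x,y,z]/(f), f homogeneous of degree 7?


C(14,2)-C(7,2)=91-21=70


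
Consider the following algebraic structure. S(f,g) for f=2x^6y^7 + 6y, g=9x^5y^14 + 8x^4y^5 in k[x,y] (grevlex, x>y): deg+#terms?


LT(f)=2x^6y^7, LT(g)=9x^5y^14
lcm(LM)=x^6y^14
S(f,g) (scaled by 18 to clear denominators) = 9y^7*f - 2x*g = -16x^5y^5 + 54y^8
2 terms, deg 10.
10+2=12


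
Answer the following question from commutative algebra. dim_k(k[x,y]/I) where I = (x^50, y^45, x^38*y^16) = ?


k[x,y]/I, I = (x^50, y^45, x^38*y^16)
Rect: 50x45=2250. Corner: (50-38)x(45-16)=348.
dim = 2250-348 = 1902


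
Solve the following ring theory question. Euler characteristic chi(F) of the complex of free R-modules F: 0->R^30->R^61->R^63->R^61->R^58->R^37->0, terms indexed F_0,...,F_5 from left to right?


chi = sum (-1)^i * rank:
(-1)^0*30=30
(-1)^1*61=-61
(-1)^2*63=63
(-1)^3*61=-61
(-1)^4*58=58
(-1)^5*37=-37
chi=-8


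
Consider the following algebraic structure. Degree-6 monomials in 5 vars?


C(d+n-1,n-1)=C(10,4)=210


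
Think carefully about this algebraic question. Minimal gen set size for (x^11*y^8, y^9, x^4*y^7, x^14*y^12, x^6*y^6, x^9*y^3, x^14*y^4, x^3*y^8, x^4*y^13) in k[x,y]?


Remove redundant (divisible by others).
x^14*y^4 redundant.
x^11*y^8 redundant.
x^14*y^12 redundant.
x^4*y^13 redundant.
Min: x^9*y^3, x^6*y^6, x^4*y^7, x^3*y^8, y^9
Count=5


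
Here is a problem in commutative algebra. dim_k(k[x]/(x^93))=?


Basis: 1,x,...,x^92
dim=93


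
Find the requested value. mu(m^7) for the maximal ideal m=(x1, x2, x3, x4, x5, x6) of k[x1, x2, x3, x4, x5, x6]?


Graded Nakayama: mu(m^d) = dim_k (m^d/m^(d+1)) = #degree-7 monomials in 6 vars
C(n+d-1,d)=C(12,7)=792


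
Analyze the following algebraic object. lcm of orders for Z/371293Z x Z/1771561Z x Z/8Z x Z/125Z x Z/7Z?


Exponent = lcm of the cyclic orders; pairwise coprime => product.
13^5*11^6*2^3*5^3*7^1=371293*1771561*8*125*7=4604377388611000


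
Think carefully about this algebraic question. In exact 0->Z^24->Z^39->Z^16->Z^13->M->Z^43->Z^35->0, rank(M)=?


Alt sum=0:
(-1)^0*24 + (-1)^1*39 + (-1)^2*16 + (-1)^3*13 + (-1)^4*? + (-1)^5*43 + (-1)^6*35=0
rank(M)=20


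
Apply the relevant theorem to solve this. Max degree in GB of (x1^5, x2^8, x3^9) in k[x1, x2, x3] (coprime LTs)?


Pure powers, coprime LTs => already GB.
Degrees: 5, 8, 9
Max=9


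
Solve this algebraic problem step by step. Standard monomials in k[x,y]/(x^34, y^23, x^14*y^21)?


k[x,y]/I, I = (x^34, y^23, x^14*y^21)
Rect: 34x23=782. Corner: (34-14)x(23-21)=40.
dim = 782-40 = 742


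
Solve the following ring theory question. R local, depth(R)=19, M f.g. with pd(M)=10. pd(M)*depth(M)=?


pd+depth=19
depth=19-10=9
pd*depth=10*9=90


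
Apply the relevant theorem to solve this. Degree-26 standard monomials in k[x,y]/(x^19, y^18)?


k[x,y], I = (x^19, y^18), d = 26
Need i < 19 and d-i < 18.
Range: 9 <= i <= 18.
H(26) = 10


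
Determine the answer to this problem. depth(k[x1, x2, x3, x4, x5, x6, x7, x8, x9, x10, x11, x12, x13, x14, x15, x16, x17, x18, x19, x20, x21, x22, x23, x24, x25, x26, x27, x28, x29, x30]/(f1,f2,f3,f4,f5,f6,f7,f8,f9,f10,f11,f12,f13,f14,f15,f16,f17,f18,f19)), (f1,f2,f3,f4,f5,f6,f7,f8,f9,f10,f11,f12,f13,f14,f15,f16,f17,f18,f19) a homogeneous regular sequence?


depth(R)=30
depth(R/I)=30-19=11


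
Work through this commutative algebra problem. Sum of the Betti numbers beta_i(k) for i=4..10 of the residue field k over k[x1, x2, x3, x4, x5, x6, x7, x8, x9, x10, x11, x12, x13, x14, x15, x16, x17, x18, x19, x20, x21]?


Koszul resolution: beta_i(k)=C(n,i), n=21
C(21,4)=5985, C(21,5)=20349, C(21,6)=54264, C(21,7)=116280, C(21,8)=203490, C(21,9)=293930, C(21,10)=352716
Sum=1047014


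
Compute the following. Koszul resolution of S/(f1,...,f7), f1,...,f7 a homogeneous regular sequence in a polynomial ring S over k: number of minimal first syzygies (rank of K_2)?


Regular sequence => Koszul complex is the minimal free resolution.
Syz_1 minimally generated by Koszul relations f_i*e_j - f_j*e_i (i<j): mu(Syz_1) = beta_2 = C(m,2) = m(m-1)/2
m=7
7*6/2 = 21


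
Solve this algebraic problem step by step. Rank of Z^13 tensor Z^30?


rank(M(x)N) = rank(M)*rank(N)
13*30 = 390


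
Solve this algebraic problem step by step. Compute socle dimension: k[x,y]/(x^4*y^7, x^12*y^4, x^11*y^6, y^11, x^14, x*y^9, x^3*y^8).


Socle = ann(m) = span of standard monomials u with x*u, y*u in I (staircase corners).
Minimal generators: x^14, x^12*y^4, x^11*y^6, x^4*y^7, x^3*y^8, x*y^9, y^11
Corners: y^10, x^2y^8, x^3y^7, x^10y^6, x^11y^5, x^13y^3
Socle dim=6


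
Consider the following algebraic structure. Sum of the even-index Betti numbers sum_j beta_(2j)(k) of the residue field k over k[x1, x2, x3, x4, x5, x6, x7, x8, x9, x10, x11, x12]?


Koszul resolution: beta_i(k)=C(n,i), n=12
sum_even C(12,i) = 2^(n-1) = 2^11 = 2048


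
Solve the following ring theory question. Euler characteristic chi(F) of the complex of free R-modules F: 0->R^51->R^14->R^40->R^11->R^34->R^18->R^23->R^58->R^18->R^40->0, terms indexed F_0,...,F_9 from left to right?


chi = sum (-1)^i * rank:
(-1)^0*51=51
(-1)^1*14=-14
(-1)^2*40=40
(-1)^3*11=-11
(-1)^4*34=34
(-1)^5*18=-18
(-1)^6*23=23
(-1)^7*58=-58
(-1)^8*18=18
(-1)^9*40=-40
chi=25


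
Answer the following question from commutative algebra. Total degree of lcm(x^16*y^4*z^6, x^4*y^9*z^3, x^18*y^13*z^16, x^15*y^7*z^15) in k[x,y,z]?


lcm = componentwise max:
x: max(16,4,18,15)=18
y: max(4,9,13,7)=13
z: max(6,3,16,15)=16
Total=18+13+16=47


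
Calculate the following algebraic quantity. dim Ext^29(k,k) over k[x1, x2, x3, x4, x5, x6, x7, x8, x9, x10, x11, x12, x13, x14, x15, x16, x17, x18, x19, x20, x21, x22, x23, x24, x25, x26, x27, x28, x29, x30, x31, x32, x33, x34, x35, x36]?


C(n,i)=C(36,29)=8347680


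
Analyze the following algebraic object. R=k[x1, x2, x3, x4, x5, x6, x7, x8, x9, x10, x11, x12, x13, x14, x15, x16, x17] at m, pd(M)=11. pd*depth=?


pd+depth=17
depth=17-11=6
pd*depth=11*6=66


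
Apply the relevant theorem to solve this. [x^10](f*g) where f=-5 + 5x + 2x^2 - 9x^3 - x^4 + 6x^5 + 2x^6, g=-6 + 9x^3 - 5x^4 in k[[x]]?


[x^10] = sum a_i*b_j, i+j=10
  2*-5=-10
Sum=-10


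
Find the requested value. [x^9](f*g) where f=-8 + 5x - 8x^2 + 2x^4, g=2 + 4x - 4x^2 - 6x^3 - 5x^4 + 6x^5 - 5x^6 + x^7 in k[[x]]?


[x^9] = sum a_i*b_j, i+j=9
  -8*1=-8
  2*6=12
Sum=4


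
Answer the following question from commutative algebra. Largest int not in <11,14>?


gcd(11,14)=1 => F=ab-a-b=11*14-11-14=154-25=129


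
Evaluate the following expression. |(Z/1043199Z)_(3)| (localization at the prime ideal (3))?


3-primary part: 1043199=3^9*53
Size=3^9=19683


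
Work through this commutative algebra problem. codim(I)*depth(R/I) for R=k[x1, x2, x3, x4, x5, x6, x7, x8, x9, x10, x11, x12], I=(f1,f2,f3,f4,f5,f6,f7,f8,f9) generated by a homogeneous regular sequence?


codim=9, depth=dim(R/I)=12-9=3
Product=9*3=27


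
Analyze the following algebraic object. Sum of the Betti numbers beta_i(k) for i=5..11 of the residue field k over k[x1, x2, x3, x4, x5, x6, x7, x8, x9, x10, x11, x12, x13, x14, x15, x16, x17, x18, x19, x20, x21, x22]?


Koszul resolution: beta_i(k)=C(n,i), n=22
C(22,5)=26334, C(22,6)=74613, C(22,7)=170544, C(22,8)=319770, C(22,9)=497420, C(22,10)=646646, C(22,11)=705432
Sum=2440759


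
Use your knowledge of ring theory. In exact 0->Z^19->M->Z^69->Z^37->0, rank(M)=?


Alt sum=0:
(-1)^0*19 + (-1)^1*? + (-1)^2*69 + (-1)^3*37=0
rank(M)=51


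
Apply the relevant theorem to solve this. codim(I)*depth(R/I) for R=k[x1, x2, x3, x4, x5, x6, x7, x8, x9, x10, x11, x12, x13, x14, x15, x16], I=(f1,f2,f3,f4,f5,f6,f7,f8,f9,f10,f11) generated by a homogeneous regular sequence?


codim=11, depth=dim(R/I)=16-11=5
Product=11*5=55


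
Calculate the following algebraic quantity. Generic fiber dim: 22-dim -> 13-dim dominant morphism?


dim(fiber)=dim(X)-dim(Y)=22-13=9


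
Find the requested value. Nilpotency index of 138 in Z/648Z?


138^k mod 648:
k=1: 138
k=2: 252
k=3: 432
k=4: 0
First zero at k = 4


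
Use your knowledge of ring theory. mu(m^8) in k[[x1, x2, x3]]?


C(n+d-1,d)=C(10,8)=45


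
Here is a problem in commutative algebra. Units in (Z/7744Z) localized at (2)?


Local ring = Z/64Z.
phi(64) = 2^5*(2-1) = 32


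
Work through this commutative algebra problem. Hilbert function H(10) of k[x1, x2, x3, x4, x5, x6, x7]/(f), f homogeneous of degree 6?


C(16,6)-C(10,6)=8008-210=7798


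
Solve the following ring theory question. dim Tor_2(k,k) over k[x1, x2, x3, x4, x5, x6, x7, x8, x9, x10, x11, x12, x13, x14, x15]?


Koszul: C(n,i)=C(15,2)=105


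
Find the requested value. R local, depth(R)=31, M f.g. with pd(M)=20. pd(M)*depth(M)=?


pd+depth=31
depth=31-20=11
pd*depth=20*11=220


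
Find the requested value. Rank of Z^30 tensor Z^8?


rank(M(x)N) = rank(M)*rank(N)
30*8 = 240


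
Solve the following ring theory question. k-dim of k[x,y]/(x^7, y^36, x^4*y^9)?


k[x,y]/I, I = (x^7, y^36, x^4*y^9)
Rect: 7x36=252. Corner: (7-4)x(36-9)=81.
dim = 252-81 = 171


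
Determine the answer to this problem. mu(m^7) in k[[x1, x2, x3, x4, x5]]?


C(n+d-1,d)=C(11,7)=330


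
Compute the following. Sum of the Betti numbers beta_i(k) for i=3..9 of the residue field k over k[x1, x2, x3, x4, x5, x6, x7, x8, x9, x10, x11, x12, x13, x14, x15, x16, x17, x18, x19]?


Koszul resolution: beta_i(k)=C(n,i), n=19
C(19,3)=969, C(19,4)=3876, C(19,5)=11628, C(19,6)=27132, C(19,7)=50388, C(19,8)=75582, C(19,9)=92378
Sum=261953


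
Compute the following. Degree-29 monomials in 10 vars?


C(d+n-1,n-1)=C(38,9)=163011640


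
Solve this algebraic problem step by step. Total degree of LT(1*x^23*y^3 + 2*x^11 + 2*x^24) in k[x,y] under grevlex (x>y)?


LT: 1*x^23*y^3
deg_x=23, deg_y=3
Total=23+3=26


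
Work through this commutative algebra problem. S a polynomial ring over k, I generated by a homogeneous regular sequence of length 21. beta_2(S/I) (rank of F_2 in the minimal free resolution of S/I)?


Regular sequence => Koszul complex is the minimal free resolution.
Syz_1 minimally generated by Koszul relations f_i*e_j - f_j*e_i (i<j): mu(Syz_1) = beta_2 = C(m,2) = m(m-1)/2
m=21
21*20/2 = 210


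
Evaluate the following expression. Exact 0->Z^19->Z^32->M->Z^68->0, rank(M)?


Alt sum=0:
(-1)^0*19 + (-1)^1*32 + (-1)^2*? + (-1)^3*68=0
rank(M)=81


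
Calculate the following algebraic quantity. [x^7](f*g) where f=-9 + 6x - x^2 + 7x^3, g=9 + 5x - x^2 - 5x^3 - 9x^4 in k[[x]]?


[x^7] = sum a_i*b_j, i+j=7
  7*-9=-63
Sum=-63


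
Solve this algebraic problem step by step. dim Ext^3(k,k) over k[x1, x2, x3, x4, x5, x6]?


C(n,i)=C(6,3)=20


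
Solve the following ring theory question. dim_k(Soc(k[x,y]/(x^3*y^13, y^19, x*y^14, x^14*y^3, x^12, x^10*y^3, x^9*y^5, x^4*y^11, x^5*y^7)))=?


Socle = ann(m) = span of standard monomials u with x*u, y*u in I (staircase corners).
Redundant generators: x^14*y^3
Minimal generators: x^12, x^10*y^3, x^9*y^5, x^5*y^7, x^4*y^11, x^3*y^13, x*y^14, y^19
Corners: y^18, x^2y^13, x^3y^12, x^4y^10, x^8y^6, x^9y^4, x^11y^2
Socle dim=7


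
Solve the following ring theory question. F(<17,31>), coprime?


gcd(17,31)=1 => F=ab-a-b=17*31-17-31=527-48=479


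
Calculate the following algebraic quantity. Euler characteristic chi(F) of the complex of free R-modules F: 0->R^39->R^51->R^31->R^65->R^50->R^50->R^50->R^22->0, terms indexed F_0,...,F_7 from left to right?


chi = sum (-1)^i * rank:
(-1)^0*39=39
(-1)^1*51=-51
(-1)^2*31=31
(-1)^3*65=-65
(-1)^4*50=50
(-1)^5*50=-50
(-1)^6*50=50
(-1)^7*22=-22
chi=-18


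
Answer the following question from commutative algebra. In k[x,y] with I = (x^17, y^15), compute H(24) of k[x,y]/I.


k[x,y], I = (x^17, y^15), d = 24
Need i < 17 and d-i < 15.
Range: 10 <= i <= 16.
H(24) = 7


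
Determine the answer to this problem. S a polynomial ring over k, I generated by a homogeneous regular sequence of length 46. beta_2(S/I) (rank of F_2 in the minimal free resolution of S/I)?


Regular sequence => Koszul complex is the minimal free resolution.
Syz_1 minimally generated by Koszul relations f_i*e_j - f_j*e_i (i<j): mu(Syz_1) = beta_2 = C(m,2) = m(m-1)/2
m=46
46*45/2 = 1035


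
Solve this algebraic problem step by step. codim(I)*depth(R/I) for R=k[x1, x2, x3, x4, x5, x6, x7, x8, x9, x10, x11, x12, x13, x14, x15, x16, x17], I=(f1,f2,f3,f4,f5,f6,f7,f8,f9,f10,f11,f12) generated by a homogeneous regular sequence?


codim=12, depth=dim(R/I)=17-12=5
Product=12*5=60


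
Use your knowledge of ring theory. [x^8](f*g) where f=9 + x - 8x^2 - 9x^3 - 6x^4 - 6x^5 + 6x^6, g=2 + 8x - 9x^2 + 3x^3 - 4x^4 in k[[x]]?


[x^8] = sum a_i*b_j, i+j=8
  -6*-4=24
  -6*3=-18
  6*-9=-54
Sum=-48


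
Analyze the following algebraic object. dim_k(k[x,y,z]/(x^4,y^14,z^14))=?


Basis: x^iy^jz^k, i<4,j<14,k<14
4*14*14=784


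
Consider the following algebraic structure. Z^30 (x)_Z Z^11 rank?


rank(M(x)N) = rank(M)*rank(N)
30*11 = 330


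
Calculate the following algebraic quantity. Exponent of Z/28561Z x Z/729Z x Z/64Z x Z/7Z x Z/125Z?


Exponent = lcm of the cyclic orders; pairwise coprime => product.
13^4*3^6*2^6*7^1*5^3=28561*729*64*7*125=1165974264000


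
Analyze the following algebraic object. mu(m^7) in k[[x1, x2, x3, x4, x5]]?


C(n+d-1,d)=C(11,7)=330


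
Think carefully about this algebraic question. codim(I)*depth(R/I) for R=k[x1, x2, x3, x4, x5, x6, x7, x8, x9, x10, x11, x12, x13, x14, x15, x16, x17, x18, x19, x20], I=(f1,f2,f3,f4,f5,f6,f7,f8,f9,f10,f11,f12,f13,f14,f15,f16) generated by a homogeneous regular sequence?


codim=16, depth=dim(R/I)=20-16=4
Product=16*4=64


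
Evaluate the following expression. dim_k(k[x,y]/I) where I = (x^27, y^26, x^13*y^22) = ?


k[x,y]/I, I = (x^27, y^26, x^13*y^22)
Rect: 27x26=702. Corner: (27-13)x(26-22)=56.
dim = 702-56 = 646


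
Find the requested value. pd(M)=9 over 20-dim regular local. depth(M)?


pd+depth=depth(R)=20
depth=20-9=11


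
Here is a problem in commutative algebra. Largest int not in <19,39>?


gcd(19,39)=1 => F=ab-a-b=19*39-19-39=741-58=683


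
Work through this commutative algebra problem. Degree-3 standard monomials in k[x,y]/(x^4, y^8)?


k[x,y], I = (x^4, y^8), d = 3
Need i < 4 and d-i < 8.
Range: 0 <= i <= 3.
H(3) = 4


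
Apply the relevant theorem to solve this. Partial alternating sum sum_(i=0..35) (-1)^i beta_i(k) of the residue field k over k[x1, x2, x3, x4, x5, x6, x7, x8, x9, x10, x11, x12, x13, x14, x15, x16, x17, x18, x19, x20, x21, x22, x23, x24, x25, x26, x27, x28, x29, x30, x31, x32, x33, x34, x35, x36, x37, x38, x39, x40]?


Koszul resolution: beta_i(k)=C(n,i), n=40
sum_(i=0..p) (-1)^i C(n,i) = (-1)^p C(n-1,p)
(-1)^35*C(39,35) = (-1)^35*82251 = -82251


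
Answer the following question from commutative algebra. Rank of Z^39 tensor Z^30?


rank(M(x)N) = rank(M)*rank(N)
39*30 = 1170


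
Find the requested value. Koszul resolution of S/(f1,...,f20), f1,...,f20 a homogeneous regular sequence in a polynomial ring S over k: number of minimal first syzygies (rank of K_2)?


Regular sequence => Koszul complex is the minimal free resolution.
Syz_1 minimally generated by Koszul relations f_i*e_j - f_j*e_i (i<j): mu(Syz_1) = beta_2 = C(m,2) = m(m-1)/2
m=20
20*19/2 = 190


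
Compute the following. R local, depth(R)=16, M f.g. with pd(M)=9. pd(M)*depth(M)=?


pd+depth=16
depth=16-9=7
pd*depth=9*7=63


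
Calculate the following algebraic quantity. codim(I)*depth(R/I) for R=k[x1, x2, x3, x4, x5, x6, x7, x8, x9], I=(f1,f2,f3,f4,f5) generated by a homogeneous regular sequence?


codim=5, depth=dim(R/I)=9-5=4
Product=5*4=20


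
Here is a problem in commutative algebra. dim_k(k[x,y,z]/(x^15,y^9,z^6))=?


Basis: x^iy^jz^k, i<15,j<9,k<6
15*9*6=810


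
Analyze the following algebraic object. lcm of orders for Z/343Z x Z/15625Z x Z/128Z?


Exponent = lcm of the cyclic orders; pairwise coprime => product.
7^3*5^6*2^7=343*15625*128=686000000


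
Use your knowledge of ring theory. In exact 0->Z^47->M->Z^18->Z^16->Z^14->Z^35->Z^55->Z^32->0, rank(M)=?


Alt sum=0:
(-1)^0*47 + (-1)^1*? + (-1)^2*18 + (-1)^3*16 + (-1)^4*14 + (-1)^5*35 + (-1)^6*55 + (-1)^7*32=0
rank(M)=51


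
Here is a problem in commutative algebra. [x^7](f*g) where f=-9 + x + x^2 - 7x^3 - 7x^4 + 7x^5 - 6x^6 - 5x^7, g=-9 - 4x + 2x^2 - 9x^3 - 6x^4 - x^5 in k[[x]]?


[x^7] = sum a_i*b_j, i+j=7
  1*-1=-1
  -7*-6=42
  -7*-9=63
  7*2=14
  -6*-4=24
  -5*-9=45
Sum=187


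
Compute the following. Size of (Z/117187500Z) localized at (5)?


5-primary part: 117187500=5^10*12
Size=5^10=9765625


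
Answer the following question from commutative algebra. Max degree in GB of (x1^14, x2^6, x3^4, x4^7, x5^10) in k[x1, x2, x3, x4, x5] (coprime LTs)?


Pure powers, coprime LTs => already GB.
Degrees: 14, 6, 4, 7, 10
Max=14


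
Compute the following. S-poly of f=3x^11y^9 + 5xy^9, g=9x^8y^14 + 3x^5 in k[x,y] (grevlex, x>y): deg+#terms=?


LT(f)=3x^11y^9, LT(g)=9x^8y^14
lcm(LM)=x^11y^14
S(f,g) (scaled by 27 to clear denominators) = 9y^5*f - 3x^3*g = 45xy^14 - 9x^8
2 terms, deg 15.
15+2=17


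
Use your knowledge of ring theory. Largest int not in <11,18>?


gcd(11,18)=1 => F=ab-a-b=11*18-11-18=198-29=169


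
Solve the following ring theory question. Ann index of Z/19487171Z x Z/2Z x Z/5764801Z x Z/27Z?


Exponent = lcm of the cyclic orders; pairwise coprime => product.
11^7*2^1*7^8*3^3=19487171*2*5764801*27=6066341794870434


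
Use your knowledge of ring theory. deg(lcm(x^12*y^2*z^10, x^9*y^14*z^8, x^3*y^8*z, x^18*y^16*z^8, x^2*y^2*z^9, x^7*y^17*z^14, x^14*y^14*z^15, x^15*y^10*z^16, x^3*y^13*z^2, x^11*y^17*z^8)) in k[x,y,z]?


lcm = componentwise max:
x: max(12,9,3,18,2,7,14,15,3,11)=18
y: max(2,14,8,16,2,17,14,10,13,17)=17
z: max(10,8,1,8,9,14,15,16,2,8)=16
Total=18+17+16=51


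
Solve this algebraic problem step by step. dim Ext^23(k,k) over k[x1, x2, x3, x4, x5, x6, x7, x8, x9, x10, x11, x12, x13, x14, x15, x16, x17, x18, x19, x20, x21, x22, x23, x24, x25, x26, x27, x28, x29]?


C(n,i)=C(29,23)=475020


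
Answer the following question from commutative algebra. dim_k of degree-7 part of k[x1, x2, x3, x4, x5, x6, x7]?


C(d+n-1,n-1)=C(13,6)=1716


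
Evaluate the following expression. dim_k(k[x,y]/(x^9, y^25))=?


Basis: x^i*y^j, i<9, j<25
9*25=225


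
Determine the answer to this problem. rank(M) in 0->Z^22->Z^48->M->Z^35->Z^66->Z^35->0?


Alt sum=0:
(-1)^0*22 + (-1)^1*48 + (-1)^2*? + (-1)^3*35 + (-1)^4*66 + (-1)^5*35=0
rank(M)=30


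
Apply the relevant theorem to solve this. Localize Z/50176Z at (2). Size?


2-primary part: 50176=2^10*49
Size=2^10=1024


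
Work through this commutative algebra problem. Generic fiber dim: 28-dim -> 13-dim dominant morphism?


dim(fiber)=dim(X)-dim(Y)=28-13=15


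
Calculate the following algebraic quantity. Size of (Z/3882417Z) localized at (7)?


7-primary part: 3882417=7^6*33
Size=7^6=117649


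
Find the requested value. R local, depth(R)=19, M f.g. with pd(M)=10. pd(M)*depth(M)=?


pd+depth=19
depth=19-10=9
pd*depth=10*9=90


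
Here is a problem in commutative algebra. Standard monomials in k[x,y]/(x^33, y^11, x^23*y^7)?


k[x,y]/I, I = (x^33, y^11, x^23*y^7)
Rect: 33x11=363. Corner: (33-23)x(11-7)=40.
dim = 363-40 = 323


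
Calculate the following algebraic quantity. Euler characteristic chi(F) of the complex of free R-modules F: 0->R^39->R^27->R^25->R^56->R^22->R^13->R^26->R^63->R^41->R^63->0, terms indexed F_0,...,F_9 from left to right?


chi = sum (-1)^i * rank:
(-1)^0*39=39
(-1)^1*27=-27
(-1)^2*25=25
(-1)^3*56=-56
(-1)^4*22=22
(-1)^5*13=-13
(-1)^6*26=26
(-1)^7*63=-63
(-1)^8*41=41
(-1)^9*63=-63
chi=-69
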